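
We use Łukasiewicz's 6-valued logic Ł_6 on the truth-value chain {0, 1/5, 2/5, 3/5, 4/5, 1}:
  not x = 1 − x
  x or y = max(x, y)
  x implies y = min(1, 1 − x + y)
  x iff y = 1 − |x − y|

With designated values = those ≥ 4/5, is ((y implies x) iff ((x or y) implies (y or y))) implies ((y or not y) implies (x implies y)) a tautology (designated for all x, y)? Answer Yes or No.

Yes

At x = 1, y = 3/5, for instance:
y implies x = 3/5 implies 1 = 1
x or y = 1 or 3/5 = 1
y or y = 3/5 or 3/5 = 3/5
(x or y) implies (y or y) = 1 implies 3/5 = 3/5
(y implies x) iff ((x or y) implies (y or y)) = 1 iff 3/5 = 3/5
not y = not 3/5 = 2/5
y or not y = 3/5 or 2/5 = 3/5
x implies y = 1 implies 3/5 = 3/5
(y or not y) implies (x implies y) = 3/5 implies 3/5 = 1
((y implies x) iff ((x or y) implies (y or y))) implies ((y or not y) implies (x implies y)) = 3/5 implies 1 = 1
and checking the remaining 35 assignments likewise gives ≥ 4/5 in every case.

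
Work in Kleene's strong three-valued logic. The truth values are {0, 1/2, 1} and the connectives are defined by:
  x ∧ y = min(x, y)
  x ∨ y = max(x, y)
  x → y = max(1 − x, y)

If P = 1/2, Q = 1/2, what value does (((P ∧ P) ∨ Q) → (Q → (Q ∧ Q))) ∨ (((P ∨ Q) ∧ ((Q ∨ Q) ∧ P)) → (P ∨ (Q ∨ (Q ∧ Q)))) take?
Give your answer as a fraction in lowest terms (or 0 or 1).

P ∧ P = 1/2 ∧ 1/2 = 1/2
(P ∧ P) ∨ Q = 1/2 ∨ 1/2 = 1/2
Q ∧ Q = 1/2 ∧ 1/2 = 1/2
Q → (Q ∧ Q) = 1/2 → 1/2 = 1/2
((P ∧ P) ∨ Q) → (Q → (Q ∧ Q)) = 1/2 → 1/2 = 1/2
P ∨ Q = 1/2 ∨ 1/2 = 1/2
Q ∨ Q = 1/2 ∨ 1/2 = 1/2
(Q ∨ Q) ∧ P = 1/2 ∧ 1/2 = 1/2
(P ∨ Q) ∧ ((Q ∨ Q) ∧ P) = 1/2 ∧ 1/2 = 1/2
Q ∧ Q = 1/2 ∧ 1/2 = 1/2
Q ∨ (Q ∧ Q) = 1/2 ∨ 1/2 = 1/2
P ∨ (Q ∨ (Q ∧ Q)) = 1/2 ∨ 1/2 = 1/2
((P ∨ Q) ∧ ((Q ∨ Q) ∧ P)) → (P ∨ (Q ∨ (Q ∧ Q))) = 1/2 → 1/2 = 1/2
(((P ∧ P) ∨ Q) → (Q → (Q ∧ Q))) ∨ (((P ∨ Q) ∧ ((Q ∨ Q) ∧ P)) → (P ∨ (Q ∨ (Q ∧ Q)))) = 1/2 ∨ 1/2 = 1/2

1/2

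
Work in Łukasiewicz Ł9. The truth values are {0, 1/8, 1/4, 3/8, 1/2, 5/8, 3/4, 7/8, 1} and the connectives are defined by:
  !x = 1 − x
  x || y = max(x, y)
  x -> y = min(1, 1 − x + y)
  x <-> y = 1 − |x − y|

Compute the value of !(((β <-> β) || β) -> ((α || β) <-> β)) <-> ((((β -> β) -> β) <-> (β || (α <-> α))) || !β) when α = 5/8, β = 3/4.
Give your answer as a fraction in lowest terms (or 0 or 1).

β <-> β = 3/4 <-> 3/4 = 1
(β <-> β) || β = 1 || 3/4 = 1
α || β = 5/8 || 3/4 = 3/4
(α || β) <-> β = 3/4 <-> 3/4 = 1
((β <-> β) || β) -> ((α || β) <-> β) = 1 -> 1 = 1
!(((β <-> β) || β) -> ((α || β) <-> β)) = !1 = 0
β -> β = 3/4 -> 3/4 = 1
(β -> β) -> β = 1 -> 3/4 = 3/4
α <-> α = 5/8 <-> 5/8 = 1
β || (α <-> α) = 3/4 || 1 = 1
((β -> β) -> β) <-> (β || (α <-> α)) = 3/4 <-> 1 = 3/4
!β = !3/4 = 1/4
(((β -> β) -> β) <-> (β || (α <-> α))) || !β = 3/4 || 1/4 = 3/4
!(((β <-> β) || β) -> ((α || β) <-> β)) <-> ((((β -> β) -> β) <-> (β || (α <-> α))) || !β) = 0 <-> 3/4 = 1/4

1/4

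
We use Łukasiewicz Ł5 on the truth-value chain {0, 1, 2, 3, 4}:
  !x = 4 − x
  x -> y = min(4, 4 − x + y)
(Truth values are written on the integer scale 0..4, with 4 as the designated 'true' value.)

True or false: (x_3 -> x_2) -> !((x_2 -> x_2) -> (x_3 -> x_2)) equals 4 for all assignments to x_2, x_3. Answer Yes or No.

No

Counterexample: take x_2 = 0, x_3 = 0.
x_3 -> x_2 = 0 -> 0 = 4
x_2 -> x_2 = 0 -> 0 = 4
x_3 -> x_2 = 0 -> 0 = 4
(x_2 -> x_2) -> (x_3 -> x_2) = 4 -> 4 = 4
!((x_2 -> x_2) -> (x_3 -> x_2)) = !4 = 0
(x_3 -> x_2) -> !((x_2 -> x_2) -> (x_3 -> x_2)) = 4 -> 0 = 0
This gives 0 ≠ 4.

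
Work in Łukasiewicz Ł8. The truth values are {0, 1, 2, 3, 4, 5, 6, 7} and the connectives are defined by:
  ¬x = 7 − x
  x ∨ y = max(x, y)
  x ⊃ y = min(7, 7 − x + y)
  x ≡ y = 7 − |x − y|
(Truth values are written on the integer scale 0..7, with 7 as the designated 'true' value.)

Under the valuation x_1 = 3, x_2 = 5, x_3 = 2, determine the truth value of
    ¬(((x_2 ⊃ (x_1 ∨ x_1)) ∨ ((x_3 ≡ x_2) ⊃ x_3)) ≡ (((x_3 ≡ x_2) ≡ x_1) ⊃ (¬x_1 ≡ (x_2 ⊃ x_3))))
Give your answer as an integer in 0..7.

x_1 ∨ x_1 = 3 ∨ 3 = 3
x_2 ⊃ (x_1 ∨ x_1) = 5 ⊃ 3 = 5
x_3 ≡ x_2 = 2 ≡ 5 = 4
(x_3 ≡ x_2) ⊃ x_3 = 4 ⊃ 2 = 5
(x_2 ⊃ (x_1 ∨ x_1)) ∨ ((x_3 ≡ x_2) ⊃ x_3) = 5 ∨ 5 = 5
x_3 ≡ x_2 = 2 ≡ 5 = 4
(x_3 ≡ x_2) ≡ x_1 = 4 ≡ 3 = 6
¬x_1 = ¬3 = 4
x_2 ⊃ x_3 = 5 ⊃ 2 = 4
¬x_1 ≡ (x_2 ⊃ x_3) = 4 ≡ 4 = 7
((x_3 ≡ x_2) ≡ x_1) ⊃ (¬x_1 ≡ (x_2 ⊃ x_3)) = 6 ⊃ 7 = 7
((x_2 ⊃ (x_1 ∨ x_1)) ∨ ((x_3 ≡ x_2) ⊃ x_3)) ≡ (((x_3 ≡ x_2) ≡ x_1) ⊃ (¬x_1 ≡ (x_2 ⊃ x_3))) = 5 ≡ 7 = 5
¬(((x_2 ⊃ (x_1 ∨ x_1)) ∨ ((x_3 ≡ x_2) ⊃ x_3)) ≡ (((x_3 ≡ x_2) ≡ x_1) ⊃ (¬x_1 ≡ (x_2 ⊃ x_3)))) = ¬5 = 2

2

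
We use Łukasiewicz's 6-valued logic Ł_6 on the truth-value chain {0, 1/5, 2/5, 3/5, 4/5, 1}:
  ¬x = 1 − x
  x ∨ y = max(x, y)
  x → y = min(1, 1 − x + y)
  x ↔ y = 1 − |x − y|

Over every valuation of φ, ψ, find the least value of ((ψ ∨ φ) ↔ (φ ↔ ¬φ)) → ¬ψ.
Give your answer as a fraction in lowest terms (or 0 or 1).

Take φ = 2/5, ψ = 4/5:
ψ ∨ φ = 4/5 ∨ 2/5 = 4/5
¬φ = ¬2/5 = 3/5
φ ↔ ¬φ = 2/5 ↔ 3/5 = 4/5
(ψ ∨ φ) ↔ (φ ↔ ¬φ) = 4/5 ↔ 4/5 = 1
¬ψ = ¬4/5 = 1/5
((ψ ∨ φ) ↔ (φ ↔ ¬φ)) → ¬ψ = 1 → 1/5 = 1/5
No assignment yields a value below 1/5, so this is the minimum.

1/5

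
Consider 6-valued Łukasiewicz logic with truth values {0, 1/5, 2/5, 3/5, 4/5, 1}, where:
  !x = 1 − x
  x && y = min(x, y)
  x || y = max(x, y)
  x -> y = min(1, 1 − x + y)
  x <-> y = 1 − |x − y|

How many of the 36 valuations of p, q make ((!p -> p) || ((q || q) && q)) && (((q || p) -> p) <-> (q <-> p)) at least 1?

9

value 1: 9 assignments (counts)
value 4/5: 9 assignments
value 3/5: 6 assignments
value 2/5: 7 assignments
value 1/5: 3 assignments
value 0: 2 assignments
So 9 of the 36 assignments meet the threshold.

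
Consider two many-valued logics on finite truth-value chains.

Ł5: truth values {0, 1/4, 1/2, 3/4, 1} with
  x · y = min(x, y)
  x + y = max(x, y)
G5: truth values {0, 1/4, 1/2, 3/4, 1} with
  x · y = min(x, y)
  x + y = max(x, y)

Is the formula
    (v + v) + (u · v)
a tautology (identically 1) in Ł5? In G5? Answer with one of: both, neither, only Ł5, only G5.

neither

In Ł5: at u = 0, v = 0 the value is 0 — not a tautology.
In G5: at u = 0, v = 0 the value is 0 — not a tautology.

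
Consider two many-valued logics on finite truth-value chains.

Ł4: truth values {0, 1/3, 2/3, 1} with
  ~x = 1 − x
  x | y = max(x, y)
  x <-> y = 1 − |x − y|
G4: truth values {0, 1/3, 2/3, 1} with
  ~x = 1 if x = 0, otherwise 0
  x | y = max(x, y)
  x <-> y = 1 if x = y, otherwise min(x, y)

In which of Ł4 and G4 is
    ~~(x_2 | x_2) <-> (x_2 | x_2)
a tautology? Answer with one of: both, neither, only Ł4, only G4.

In Ł4: every assignment gives 1 — tautology.
In G4: at x_2 = 1/3 the value is 1/3 — not a tautology.

only Ł4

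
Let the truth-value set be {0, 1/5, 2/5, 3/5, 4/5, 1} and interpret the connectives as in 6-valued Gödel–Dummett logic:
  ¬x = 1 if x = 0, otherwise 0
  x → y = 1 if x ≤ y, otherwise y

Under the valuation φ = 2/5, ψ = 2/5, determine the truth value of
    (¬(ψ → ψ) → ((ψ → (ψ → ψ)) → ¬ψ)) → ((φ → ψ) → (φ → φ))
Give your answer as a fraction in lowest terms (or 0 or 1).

1

ψ → ψ = 2/5 → 2/5 = 1
¬(ψ → ψ) = ¬1 = 0
ψ → ψ = 2/5 → 2/5 = 1
ψ → (ψ → ψ) = 2/5 → 1 = 1
¬ψ = ¬2/5 = 0
(ψ → (ψ → ψ)) → ¬ψ = 1 → 0 = 0
¬(ψ → ψ) → ((ψ → (ψ → ψ)) → ¬ψ) = 0 → 0 = 1
φ → ψ = 2/5 → 2/5 = 1
φ → φ = 2/5 → 2/5 = 1
(φ → ψ) → (φ → φ) = 1 → 1 = 1
(¬(ψ → ψ) → ((ψ → (ψ → ψ)) → ¬ψ)) → ((φ → ψ) → (φ → φ)) = 1 → 1 = 1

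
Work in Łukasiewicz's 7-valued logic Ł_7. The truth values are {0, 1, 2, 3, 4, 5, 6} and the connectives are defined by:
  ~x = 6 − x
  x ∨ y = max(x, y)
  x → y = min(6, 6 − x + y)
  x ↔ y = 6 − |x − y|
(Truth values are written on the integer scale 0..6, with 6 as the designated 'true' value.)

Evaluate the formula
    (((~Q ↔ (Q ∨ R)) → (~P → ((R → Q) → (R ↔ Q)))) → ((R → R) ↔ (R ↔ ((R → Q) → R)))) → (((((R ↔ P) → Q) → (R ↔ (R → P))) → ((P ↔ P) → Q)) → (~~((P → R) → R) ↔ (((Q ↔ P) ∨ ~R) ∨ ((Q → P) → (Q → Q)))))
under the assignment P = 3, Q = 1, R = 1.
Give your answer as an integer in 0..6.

6

~Q = ~1 = 5
Q ∨ R = 1 ∨ 1 = 1
~Q ↔ (Q ∨ R) = 5 ↔ 1 = 2
~P = ~3 = 3
R → Q = 1 → 1 = 6
R ↔ Q = 1 ↔ 1 = 6
(R → Q) → (R ↔ Q) = 6 → 6 = 6
~P → ((R → Q) → (R ↔ Q)) = 3 → 6 = 6
(~Q ↔ (Q ∨ R)) → (~P → ((R → Q) → (R ↔ Q))) = 2 → 6 = 6
R → R = 1 → 1 = 6
R → Q = 1 → 1 = 6
(R → Q) → R = 6 → 1 = 1
R ↔ ((R → Q) → R) = 1 ↔ 1 = 6
(R → R) ↔ (R ↔ ((R → Q) → R)) = 6 ↔ 6 = 6
((~Q ↔ (Q ∨ R)) → (~P → ((R → Q) → (R ↔ Q)))) → ((R → R) ↔ (R ↔ ((R → Q) → R))) = 6 → 6 = 6
R ↔ P = 1 ↔ 3 = 4
(R ↔ P) → Q = 4 → 1 = 3
R → P = 1 → 3 = 6
R ↔ (R → P) = 1 ↔ 6 = 1
((R ↔ P) → Q) → (R ↔ (R → P)) = 3 → 1 = 4
P ↔ P = 3 ↔ 3 = 6
(P ↔ P) → Q = 6 → 1 = 1
(((R ↔ P) → Q) → (R ↔ (R → P))) → ((P ↔ P) → Q) = 4 → 1 = 3
P → R = 3 → 1 = 4
(P → R) → R = 4 → 1 = 3
~((P → R) → R) = ~3 = 3
~~((P → R) → R) = ~3 = 3
Q ↔ P = 1 ↔ 3 = 4
~R = ~1 = 5
(Q ↔ P) ∨ ~R = 4 ∨ 5 = 5
Q → P = 1 → 3 = 6
Q → Q = 1 → 1 = 6
(Q → P) → (Q → Q) = 6 → 6 = 6
((Q ↔ P) ∨ ~R) ∨ ((Q → P) → (Q → Q)) = 5 ∨ 6 = 6
~~((P → R) → R) ↔ (((Q ↔ P) ∨ ~R) ∨ ((Q → P) → (Q → Q))) = 3 ↔ 6 = 3
((((R ↔ P) → Q) → (R ↔ (R → P))) → ((P ↔ P) → Q)) → (~~((P → R) → R) ↔ (((Q ↔ P) ∨ ~R) ∨ ((Q → P) → (Q → Q)))) = 3 → 3 = 6
(((~Q ↔ (Q ∨ R)) → (~P → ((R → Q) → (R ↔ Q)))) → ((R → R) ↔ (R ↔ ((R → Q) → R)))) → (((((R ↔ P) → Q) → (R ↔ (R → P))) → ((P ↔ P) → Q)) → (~~((P → R) → R) ↔ (((Q ↔ P) ∨ ~R) ∨ ((Q → P) → (Q → Q))))) = 6 → 6 = 6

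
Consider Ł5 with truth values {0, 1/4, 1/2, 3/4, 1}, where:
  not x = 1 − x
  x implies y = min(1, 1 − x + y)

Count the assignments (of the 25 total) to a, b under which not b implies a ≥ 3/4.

value 1: 15 assignments (counts)
value 3/4: 4 assignments (counts)
value 1/2: 3 assignments
value 1/4: 2 assignments
value 0: 1 assignment
So 19 of the 25 assignments meet the threshold.

19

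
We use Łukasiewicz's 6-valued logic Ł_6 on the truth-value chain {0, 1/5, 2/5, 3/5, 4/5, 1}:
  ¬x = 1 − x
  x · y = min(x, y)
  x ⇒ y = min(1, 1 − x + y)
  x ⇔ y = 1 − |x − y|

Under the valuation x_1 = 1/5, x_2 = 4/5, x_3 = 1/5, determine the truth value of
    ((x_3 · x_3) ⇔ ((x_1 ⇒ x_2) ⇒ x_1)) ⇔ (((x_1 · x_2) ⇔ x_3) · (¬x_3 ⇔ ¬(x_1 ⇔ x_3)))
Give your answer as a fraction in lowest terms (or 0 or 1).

1/5

x_3 · x_3 = 1/5 · 1/5 = 1/5
x_1 ⇒ x_2 = 1/5 ⇒ 4/5 = 1
(x_1 ⇒ x_2) ⇒ x_1 = 1 ⇒ 1/5 = 1/5
(x_3 · x_3) ⇔ ((x_1 ⇒ x_2) ⇒ x_1) = 1/5 ⇔ 1/5 = 1
x_1 · x_2 = 1/5 · 4/5 = 1/5
(x_1 · x_2) ⇔ x_3 = 1/5 ⇔ 1/5 = 1
¬x_3 = ¬1/5 = 4/5
x_1 ⇔ x_3 = 1/5 ⇔ 1/5 = 1
¬(x_1 ⇔ x_3) = ¬1 = 0
¬x_3 ⇔ ¬(x_1 ⇔ x_3) = 4/5 ⇔ 0 = 1/5
((x_1 · x_2) ⇔ x_3) · (¬x_3 ⇔ ¬(x_1 ⇔ x_3)) = 1 · 1/5 = 1/5
((x_3 · x_3) ⇔ ((x_1 ⇒ x_2) ⇒ x_1)) ⇔ (((x_1 · x_2) ⇔ x_3) · (¬x_3 ⇔ ¬(x_1 ⇔ x_3))) = 1 ⇔ 1/5 = 1/5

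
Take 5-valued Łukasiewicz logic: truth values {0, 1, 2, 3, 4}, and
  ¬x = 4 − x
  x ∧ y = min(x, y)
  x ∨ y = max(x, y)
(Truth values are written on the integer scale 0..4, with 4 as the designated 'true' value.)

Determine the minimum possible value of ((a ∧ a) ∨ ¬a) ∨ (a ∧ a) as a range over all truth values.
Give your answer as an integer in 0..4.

2

Take a = 2:
a ∧ a = 2 ∧ 2 = 2
¬a = ¬2 = 2
(a ∧ a) ∨ ¬a = 2 ∨ 2 = 2
a ∧ a = 2 ∧ 2 = 2
((a ∧ a) ∨ ¬a) ∨ (a ∧ a) = 2 ∨ 2 = 2
No assignment yields a value below 2, so this is the minimum.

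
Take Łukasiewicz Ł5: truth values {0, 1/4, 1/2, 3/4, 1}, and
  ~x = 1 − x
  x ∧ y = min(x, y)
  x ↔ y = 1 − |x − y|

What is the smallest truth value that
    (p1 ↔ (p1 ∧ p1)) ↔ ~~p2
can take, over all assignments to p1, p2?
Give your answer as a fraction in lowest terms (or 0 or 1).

Take p1 = 0, p2 = 0:
p1 ∧ p1 = 0 ∧ 0 = 0
p1 ↔ (p1 ∧ p1) = 0 ↔ 0 = 1
~p2 = ~0 = 1
~~p2 = ~1 = 0
(p1 ↔ (p1 ∧ p1)) ↔ ~~p2 = 1 ↔ 0 = 0
No assignment yields a value below 0, so this is the minimum.

0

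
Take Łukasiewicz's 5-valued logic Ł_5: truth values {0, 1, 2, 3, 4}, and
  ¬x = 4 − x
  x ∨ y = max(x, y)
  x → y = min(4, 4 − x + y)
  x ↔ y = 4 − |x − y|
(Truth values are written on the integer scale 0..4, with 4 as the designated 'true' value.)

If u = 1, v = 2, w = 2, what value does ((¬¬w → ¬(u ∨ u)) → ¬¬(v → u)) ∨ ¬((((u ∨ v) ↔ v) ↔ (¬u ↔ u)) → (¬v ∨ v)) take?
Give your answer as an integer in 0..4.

¬w = ¬2 = 2
¬¬w = ¬2 = 2
u ∨ u = 1 ∨ 1 = 1
¬(u ∨ u) = ¬1 = 3
¬¬w → ¬(u ∨ u) = 2 → 3 = 4
v → u = 2 → 1 = 3
¬(v → u) = ¬3 = 1
¬¬(v → u) = ¬1 = 3
(¬¬w → ¬(u ∨ u)) → ¬¬(v → u) = 4 → 3 = 3
u ∨ v = 1 ∨ 2 = 2
(u ∨ v) ↔ v = 2 ↔ 2 = 4
¬u = ¬1 = 3
¬u ↔ u = 3 ↔ 1 = 2
((u ∨ v) ↔ v) ↔ (¬u ↔ u) = 4 ↔ 2 = 2
¬v = ¬2 = 2
¬v ∨ v = 2 ∨ 2 = 2
(((u ∨ v) ↔ v) ↔ (¬u ↔ u)) → (¬v ∨ v) = 2 → 2 = 4
¬((((u ∨ v) ↔ v) ↔ (¬u ↔ u)) → (¬v ∨ v)) = ¬4 = 0
((¬¬w → ¬(u ∨ u)) → ¬¬(v → u)) ∨ ¬((((u ∨ v) ↔ v) ↔ (¬u ↔ u)) → (¬v ∨ v)) = 3 ∨ 0 = 3

3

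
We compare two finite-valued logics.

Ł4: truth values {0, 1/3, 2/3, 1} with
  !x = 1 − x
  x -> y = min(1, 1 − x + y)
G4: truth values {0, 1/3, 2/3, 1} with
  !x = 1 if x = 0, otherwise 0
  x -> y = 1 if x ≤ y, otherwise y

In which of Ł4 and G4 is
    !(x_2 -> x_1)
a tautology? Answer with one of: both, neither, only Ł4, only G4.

In Ł4: at x_1 = 0, x_2 = 0 the value is 0 — not a tautology.
In G4: at x_1 = 0, x_2 = 0 the value is 0 — not a tautology.

neither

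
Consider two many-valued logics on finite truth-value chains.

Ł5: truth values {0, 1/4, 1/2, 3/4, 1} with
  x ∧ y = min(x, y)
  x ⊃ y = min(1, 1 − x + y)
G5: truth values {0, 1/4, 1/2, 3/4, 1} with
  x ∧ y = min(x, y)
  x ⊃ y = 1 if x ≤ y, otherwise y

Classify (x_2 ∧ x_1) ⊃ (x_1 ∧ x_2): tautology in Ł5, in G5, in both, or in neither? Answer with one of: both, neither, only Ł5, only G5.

both

In Ł5: every assignment gives 1 — tautology.
In G5: every assignment gives 1 — tautology.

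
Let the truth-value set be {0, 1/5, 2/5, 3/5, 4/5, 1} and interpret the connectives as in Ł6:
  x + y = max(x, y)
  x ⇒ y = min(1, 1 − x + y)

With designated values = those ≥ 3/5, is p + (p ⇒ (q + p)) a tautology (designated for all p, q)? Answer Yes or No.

At p = 3/5, q = 1, for instance:
q + p = 1 + 3/5 = 1
p ⇒ (q + p) = 3/5 ⇒ 1 = 1
p + (p ⇒ (q + p)) = 3/5 + 1 = 1
and checking the remaining 35 assignments likewise gives ≥ 3/5 in every case.

Yes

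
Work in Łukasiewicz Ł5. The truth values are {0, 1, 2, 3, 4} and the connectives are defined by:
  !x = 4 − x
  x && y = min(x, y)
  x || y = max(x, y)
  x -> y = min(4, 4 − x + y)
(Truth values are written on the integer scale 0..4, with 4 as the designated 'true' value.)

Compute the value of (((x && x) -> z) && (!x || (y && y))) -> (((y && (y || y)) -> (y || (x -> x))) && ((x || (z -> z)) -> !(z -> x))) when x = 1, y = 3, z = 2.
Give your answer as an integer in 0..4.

2

x && x = 1 && 1 = 1
(x && x) -> z = 1 -> 2 = 4
!x = !1 = 3
y && y = 3 && 3 = 3
!x || (y && y) = 3 || 3 = 3
((x && x) -> z) && (!x || (y && y)) = 4 && 3 = 3
y || y = 3 || 3 = 3
y && (y || y) = 3 && 3 = 3
x -> x = 1 -> 1 = 4
y || (x -> x) = 3 || 4 = 4
(y && (y || y)) -> (y || (x -> x)) = 3 -> 4 = 4
z -> z = 2 -> 2 = 4
x || (z -> z) = 1 || 4 = 4
z -> x = 2 -> 1 = 3
!(z -> x) = !3 = 1
(x || (z -> z)) -> !(z -> x) = 4 -> 1 = 1
((y && (y || y)) -> (y || (x -> x))) && ((x || (z -> z)) -> !(z -> x)) = 4 && 1 = 1
(((x && x) -> z) && (!x || (y && y))) -> (((y && (y || y)) -> (y || (x -> x))) && ((x || (z -> z)) -> !(z -> x))) = 3 -> 1 = 2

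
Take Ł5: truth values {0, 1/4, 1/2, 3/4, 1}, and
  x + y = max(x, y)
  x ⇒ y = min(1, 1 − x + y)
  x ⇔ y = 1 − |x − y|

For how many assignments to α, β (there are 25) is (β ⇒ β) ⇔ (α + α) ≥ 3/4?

10

value 1: 5 assignments (counts)
value 3/4: 5 assignments (counts)
value 1/2: 5 assignments
value 1/4: 5 assignments
value 0: 5 assignments
So 10 of the 25 assignments meet the threshold.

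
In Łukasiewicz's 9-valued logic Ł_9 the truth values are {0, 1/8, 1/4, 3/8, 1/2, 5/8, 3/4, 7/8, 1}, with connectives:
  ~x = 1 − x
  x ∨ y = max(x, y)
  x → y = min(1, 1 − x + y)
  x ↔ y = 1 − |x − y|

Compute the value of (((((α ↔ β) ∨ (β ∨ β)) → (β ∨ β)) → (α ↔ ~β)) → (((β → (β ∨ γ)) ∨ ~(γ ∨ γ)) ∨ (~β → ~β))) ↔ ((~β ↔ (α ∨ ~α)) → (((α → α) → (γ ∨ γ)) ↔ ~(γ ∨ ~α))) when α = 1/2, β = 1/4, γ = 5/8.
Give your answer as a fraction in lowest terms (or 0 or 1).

α ↔ β = 1/2 ↔ 1/4 = 3/4
β ∨ β = 1/4 ∨ 1/4 = 1/4
(α ↔ β) ∨ (β ∨ β) = 3/4 ∨ 1/4 = 3/4
β ∨ β = 1/4 ∨ 1/4 = 1/4
((α ↔ β) ∨ (β ∨ β)) → (β ∨ β) = 3/4 → 1/4 = 1/2
~β = ~1/4 = 3/4
α ↔ ~β = 1/2 ↔ 3/4 = 3/4
(((α ↔ β) ∨ (β ∨ β)) → (β ∨ β)) → (α ↔ ~β) = 1/2 → 3/4 = 1
β ∨ γ = 1/4 ∨ 5/8 = 5/8
β → (β ∨ γ) = 1/4 → 5/8 = 1
γ ∨ γ = 5/8 ∨ 5/8 = 5/8
~(γ ∨ γ) = ~5/8 = 3/8
(β → (β ∨ γ)) ∨ ~(γ ∨ γ) = 1 ∨ 3/8 = 1
~β = ~1/4 = 3/4
~β = ~1/4 = 3/4
~β → ~β = 3/4 → 3/4 = 1
((β → (β ∨ γ)) ∨ ~(γ ∨ γ)) ∨ (~β → ~β) = 1 ∨ 1 = 1
((((α ↔ β) ∨ (β ∨ β)) → (β ∨ β)) → (α ↔ ~β)) → (((β → (β ∨ γ)) ∨ ~(γ ∨ γ)) ∨ (~β → ~β)) = 1 → 1 = 1
~β = ~1/4 = 3/4
~α = ~1/2 = 1/2
α ∨ ~α = 1/2 ∨ 1/2 = 1/2
~β ↔ (α ∨ ~α) = 3/4 ↔ 1/2 = 3/4
α → α = 1/2 → 1/2 = 1
γ ∨ γ = 5/8 ∨ 5/8 = 5/8
(α → α) → (γ ∨ γ) = 1 → 5/8 = 5/8
~α = ~1/2 = 1/2
γ ∨ ~α = 5/8 ∨ 1/2 = 5/8
~(γ ∨ ~α) = ~5/8 = 3/8
((α → α) → (γ ∨ γ)) ↔ ~(γ ∨ ~α) = 5/8 ↔ 3/8 = 3/4
(~β ↔ (α ∨ ~α)) → (((α → α) → (γ ∨ γ)) ↔ ~(γ ∨ ~α)) = 3/4 → 3/4 = 1
(((((α ↔ β) ∨ (β ∨ β)) → (β ∨ β)) → (α ↔ ~β)) → (((β → (β ∨ γ)) ∨ ~(γ ∨ γ)) ∨ (~β → ~β))) ↔ ((~β ↔ (α ∨ ~α)) → (((α → α) → (γ ∨ γ)) ↔ ~(γ ∨ ~α))) = 1 ↔ 1 = 1

1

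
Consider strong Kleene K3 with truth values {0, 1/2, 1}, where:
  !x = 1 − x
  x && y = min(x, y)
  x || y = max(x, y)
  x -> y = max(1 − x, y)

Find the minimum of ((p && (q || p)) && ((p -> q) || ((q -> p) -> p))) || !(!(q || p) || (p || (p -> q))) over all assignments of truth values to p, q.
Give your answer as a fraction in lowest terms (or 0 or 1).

Take p = 0, q = 0:
q || p = 0 || 0 = 0
p && (q || p) = 0 && 0 = 0
p -> q = 0 -> 0 = 1
q -> p = 0 -> 0 = 1
(q -> p) -> p = 1 -> 0 = 0
(p -> q) || ((q -> p) -> p) = 1 || 0 = 1
(p && (q || p)) && ((p -> q) || ((q -> p) -> p)) = 0 && 1 = 0
q || p = 0 || 0 = 0
!(q || p) = !0 = 1
p -> q = 0 -> 0 = 1
p || (p -> q) = 0 || 1 = 1
!(q || p) || (p || (p -> q)) = 1 || 1 = 1
!(!(q || p) || (p || (p -> q))) = !1 = 0
((p && (q || p)) && ((p -> q) || ((q -> p) -> p))) || !(!(q || p) || (p || (p -> q))) = 0 || 0 = 0
No assignment yields a value below 0, so this is the minimum.

0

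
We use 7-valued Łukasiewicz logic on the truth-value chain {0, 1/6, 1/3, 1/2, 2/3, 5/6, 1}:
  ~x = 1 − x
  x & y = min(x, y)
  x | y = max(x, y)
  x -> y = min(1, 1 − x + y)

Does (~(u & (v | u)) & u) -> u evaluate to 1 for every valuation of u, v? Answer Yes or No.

Yes

At u = 1/3, v = 5/6, for instance:
v | u = 5/6 | 1/3 = 5/6
u & (v | u) = 1/3 & 5/6 = 1/3
~(u & (v | u)) = ~1/3 = 2/3
~(u & (v | u)) & u = 2/3 & 1/3 = 1/3
(~(u & (v | u)) & u) -> u = 1/3 -> 1/3 = 1
and checking the remaining 48 assignments likewise gives ≥ 1 in every case.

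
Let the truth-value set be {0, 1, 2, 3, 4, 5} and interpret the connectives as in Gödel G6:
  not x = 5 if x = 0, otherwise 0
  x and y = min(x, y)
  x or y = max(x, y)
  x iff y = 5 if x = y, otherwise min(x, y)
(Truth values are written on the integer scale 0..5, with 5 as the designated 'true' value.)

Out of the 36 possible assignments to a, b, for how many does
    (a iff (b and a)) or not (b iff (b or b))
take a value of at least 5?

21

value 5: 21 assignments (counts)
value 4: 1 assignment
value 3: 2 assignments
value 2: 3 assignments
value 1: 4 assignments
value 0: 5 assignments
So 21 of the 36 assignments meet the threshold.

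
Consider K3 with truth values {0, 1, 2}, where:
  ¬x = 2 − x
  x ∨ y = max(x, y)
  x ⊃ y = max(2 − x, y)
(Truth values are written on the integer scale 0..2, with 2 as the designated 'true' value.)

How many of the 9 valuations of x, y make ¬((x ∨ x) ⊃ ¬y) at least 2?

x = 0, y = 0 ↦ 0  <
x = 0, y = 1 ↦ 0  <
x = 0, y = 2 ↦ 0  <
x = 1, y = 0 ↦ 0  <
x = 1, y = 1 ↦ 1  <
x = 1, y = 2 ↦ 1  <
x = 2, y = 0 ↦ 0  <
x = 2, y = 1 ↦ 1  <
x = 2, y = 2 ↦ 2  ≥
So 1 of the 9 assignments meets the threshold.

1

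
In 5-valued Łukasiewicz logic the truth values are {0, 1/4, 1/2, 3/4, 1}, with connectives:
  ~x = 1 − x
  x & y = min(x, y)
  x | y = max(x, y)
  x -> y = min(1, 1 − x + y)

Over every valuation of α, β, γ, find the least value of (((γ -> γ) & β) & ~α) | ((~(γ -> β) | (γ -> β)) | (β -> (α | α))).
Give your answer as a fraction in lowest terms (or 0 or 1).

1/2

Take α = 0, β = 1/2, γ = 1:
γ -> γ = 1 -> 1 = 1
(γ -> γ) & β = 1 & 1/2 = 1/2
~α = ~0 = 1
((γ -> γ) & β) & ~α = 1/2 & 1 = 1/2
γ -> β = 1 -> 1/2 = 1/2
~(γ -> β) = ~1/2 = 1/2
γ -> β = 1 -> 1/2 = 1/2
~(γ -> β) | (γ -> β) = 1/2 | 1/2 = 1/2
α | α = 0 | 0 = 0
β -> (α | α) = 1/2 -> 0 = 1/2
(~(γ -> β) | (γ -> β)) | (β -> (α | α)) = 1/2 | 1/2 = 1/2
(((γ -> γ) & β) & ~α) | ((~(γ -> β) | (γ -> β)) | (β -> (α | α))) = 1/2 | 1/2 = 1/2
No assignment yields a value below 1/2, so this is the minimum.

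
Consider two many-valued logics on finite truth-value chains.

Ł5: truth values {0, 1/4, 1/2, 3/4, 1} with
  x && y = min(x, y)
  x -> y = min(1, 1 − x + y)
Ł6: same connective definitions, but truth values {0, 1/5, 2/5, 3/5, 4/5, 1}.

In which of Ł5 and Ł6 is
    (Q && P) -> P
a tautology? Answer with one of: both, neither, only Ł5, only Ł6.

In Ł5: every assignment gives 1 — tautology.
In Ł6: every assignment gives 1 — tautology.

both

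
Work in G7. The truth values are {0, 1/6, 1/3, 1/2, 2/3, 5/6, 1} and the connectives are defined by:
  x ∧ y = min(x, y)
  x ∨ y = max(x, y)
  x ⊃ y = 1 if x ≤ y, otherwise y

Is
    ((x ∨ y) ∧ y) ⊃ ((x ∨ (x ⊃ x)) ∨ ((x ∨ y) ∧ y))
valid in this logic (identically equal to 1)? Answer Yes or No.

At x = 1/3, y = 1/6, for instance:
x ∨ y = 1/3 ∨ 1/6 = 1/3
(x ∨ y) ∧ y = 1/3 ∧ 1/6 = 1/6
x ⊃ x = 1/3 ⊃ 1/3 = 1
x ∨ (x ⊃ x) = 1/3 ∨ 1 = 1
(x ∨ (x ⊃ x)) ∨ ((x ∨ y) ∧ y) = 1 ∨ 1/6 = 1
((x ∨ y) ∧ y) ⊃ ((x ∨ (x ⊃ x)) ∨ ((x ∨ y) ∧ y)) = 1/6 ⊃ 1 = 1
and checking the remaining 48 assignments likewise gives ≥ 1 in every case.

Yes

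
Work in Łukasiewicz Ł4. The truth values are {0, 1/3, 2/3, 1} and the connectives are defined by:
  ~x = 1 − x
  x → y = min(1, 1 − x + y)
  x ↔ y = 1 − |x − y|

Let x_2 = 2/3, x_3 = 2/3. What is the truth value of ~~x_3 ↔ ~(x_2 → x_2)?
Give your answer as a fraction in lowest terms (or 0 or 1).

1/3

~x_3 = ~2/3 = 1/3
~~x_3 = ~1/3 = 2/3
x_2 → x_2 = 2/3 → 2/3 = 1
~(x_2 → x_2) = ~1 = 0
~~x_3 ↔ ~(x_2 → x_2) = 2/3 ↔ 0 = 1/3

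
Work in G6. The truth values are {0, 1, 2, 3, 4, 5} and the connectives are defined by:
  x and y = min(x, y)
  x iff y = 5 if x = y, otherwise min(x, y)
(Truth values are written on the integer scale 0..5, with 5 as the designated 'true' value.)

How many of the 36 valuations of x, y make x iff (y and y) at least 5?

value 5: 6 assignments (counts)
value 4: 2 assignments
value 3: 4 assignments
value 2: 6 assignments
value 1: 8 assignments
value 0: 10 assignments
So 6 of the 36 assignments meet the threshold.

6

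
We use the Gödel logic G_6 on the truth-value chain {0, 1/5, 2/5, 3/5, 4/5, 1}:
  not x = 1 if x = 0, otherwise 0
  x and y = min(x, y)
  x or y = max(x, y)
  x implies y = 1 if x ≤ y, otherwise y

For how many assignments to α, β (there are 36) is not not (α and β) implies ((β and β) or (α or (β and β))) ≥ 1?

value 1: 20 assignments (counts)
value 4/5: 7 assignments
value 3/5: 5 assignments
value 2/5: 3 assignments
value 1/5: 1 assignment
So 20 of the 36 assignments meet the threshold.

20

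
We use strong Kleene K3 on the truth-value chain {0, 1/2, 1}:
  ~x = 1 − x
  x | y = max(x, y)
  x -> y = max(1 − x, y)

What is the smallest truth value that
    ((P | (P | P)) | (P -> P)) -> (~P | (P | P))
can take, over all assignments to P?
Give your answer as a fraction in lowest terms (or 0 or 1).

Take P = 1/2:
P | P = 1/2 | 1/2 = 1/2
P | (P | P) = 1/2 | 1/2 = 1/2
P -> P = 1/2 -> 1/2 = 1/2
(P | (P | P)) | (P -> P) = 1/2 | 1/2 = 1/2
~P = ~1/2 = 1/2
P | P = 1/2 | 1/2 = 1/2
~P | (P | P) = 1/2 | 1/2 = 1/2
((P | (P | P)) | (P -> P)) -> (~P | (P | P)) = 1/2 -> 1/2 = 1/2
No assignment yields a value below 1/2, so this is the minimum.

1/2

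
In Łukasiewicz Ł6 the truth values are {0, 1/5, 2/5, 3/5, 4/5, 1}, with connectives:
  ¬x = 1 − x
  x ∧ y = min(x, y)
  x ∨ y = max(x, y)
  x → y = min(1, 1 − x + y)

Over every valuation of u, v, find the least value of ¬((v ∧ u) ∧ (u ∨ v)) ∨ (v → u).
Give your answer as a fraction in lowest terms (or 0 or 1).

3/5

Take u = 2/5, v = 4/5:
v ∧ u = 4/5 ∧ 2/5 = 2/5
u ∨ v = 2/5 ∨ 4/5 = 4/5
(v ∧ u) ∧ (u ∨ v) = 2/5 ∧ 4/5 = 2/5
¬((v ∧ u) ∧ (u ∨ v)) = ¬2/5 = 3/5
v → u = 4/5 → 2/5 = 3/5
¬((v ∧ u) ∧ (u ∨ v)) ∨ (v → u) = 3/5 ∨ 3/5 = 3/5
No assignment yields a value below 3/5, so this is the minimum.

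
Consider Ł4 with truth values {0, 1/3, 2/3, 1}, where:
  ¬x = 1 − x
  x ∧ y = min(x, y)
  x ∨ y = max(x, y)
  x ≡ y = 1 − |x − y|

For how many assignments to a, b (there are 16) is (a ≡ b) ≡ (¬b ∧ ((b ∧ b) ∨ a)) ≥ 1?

3

a = 0, b = 0 ↦ 0  <
a = 0, b = 1/3 ↦ 2/3  <
a = 0, b = 2/3 ↦ 1  ≥
a = 0, b = 1 ↦ 1  ≥
a = 1/3, b = 0 ↦ 2/3  <
a = 1/3, b = 1/3 ↦ 1/3  <
a = 1/3, b = 2/3 ↦ 2/3  <
a = 1/3, b = 1 ↦ 2/3  <
a = 2/3, b = 0 ↦ 2/3  <
a = 2/3, b = 1/3 ↦ 1  ≥
a = 2/3, b = 2/3 ↦ 1/3  <
a = 2/3, b = 1 ↦ 1/3  <
a = 1, b = 0 ↦ 0  <
a = 1, b = 1/3 ↦ 2/3  <
a = 1, b = 2/3 ↦ 2/3  <
a = 1, b = 1 ↦ 0  <
So 3 of the 16 assignments meet the threshold.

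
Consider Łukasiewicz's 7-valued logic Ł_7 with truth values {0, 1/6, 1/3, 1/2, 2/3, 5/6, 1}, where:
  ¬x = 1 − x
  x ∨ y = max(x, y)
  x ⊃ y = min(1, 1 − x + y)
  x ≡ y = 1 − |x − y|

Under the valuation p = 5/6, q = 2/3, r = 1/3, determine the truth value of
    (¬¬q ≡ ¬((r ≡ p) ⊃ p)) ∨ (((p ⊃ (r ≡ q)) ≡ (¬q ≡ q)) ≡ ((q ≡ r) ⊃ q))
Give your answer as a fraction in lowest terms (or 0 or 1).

5/6

¬q = ¬2/3 = 1/3
¬¬q = ¬1/3 = 2/3
r ≡ p = 1/3 ≡ 5/6 = 1/2
(r ≡ p) ⊃ p = 1/2 ⊃ 5/6 = 1
¬((r ≡ p) ⊃ p) = ¬1 = 0
¬¬q ≡ ¬((r ≡ p) ⊃ p) = 2/3 ≡ 0 = 1/3
r ≡ q = 1/3 ≡ 2/3 = 2/3
p ⊃ (r ≡ q) = 5/6 ⊃ 2/3 = 5/6
¬q = ¬2/3 = 1/3
¬q ≡ q = 1/3 ≡ 2/3 = 2/3
(p ⊃ (r ≡ q)) ≡ (¬q ≡ q) = 5/6 ≡ 2/3 = 5/6
q ≡ r = 2/3 ≡ 1/3 = 2/3
(q ≡ r) ⊃ q = 2/3 ⊃ 2/3 = 1
((p ⊃ (r ≡ q)) ≡ (¬q ≡ q)) ≡ ((q ≡ r) ⊃ q) = 5/6 ≡ 1 = 5/6
(¬¬q ≡ ¬((r ≡ p) ⊃ p)) ∨ (((p ⊃ (r ≡ q)) ≡ (¬q ≡ q)) ≡ ((q ≡ r) ⊃ q)) = 1/3 ∨ 5/6 = 5/6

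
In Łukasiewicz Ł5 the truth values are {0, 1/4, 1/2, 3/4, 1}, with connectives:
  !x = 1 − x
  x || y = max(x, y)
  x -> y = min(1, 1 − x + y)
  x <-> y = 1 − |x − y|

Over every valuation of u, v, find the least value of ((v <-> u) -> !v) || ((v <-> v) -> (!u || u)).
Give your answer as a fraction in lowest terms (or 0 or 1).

1/2

Take u = 1/2, v = 1/2:
v <-> u = 1/2 <-> 1/2 = 1
!v = !1/2 = 1/2
(v <-> u) -> !v = 1 -> 1/2 = 1/2
v <-> v = 1/2 <-> 1/2 = 1
!u = !1/2 = 1/2
!u || u = 1/2 || 1/2 = 1/2
(v <-> v) -> (!u || u) = 1 -> 1/2 = 1/2
((v <-> u) -> !v) || ((v <-> v) -> (!u || u)) = 1/2 || 1/2 = 1/2
No assignment yields a value below 1/2, so this is the minimum.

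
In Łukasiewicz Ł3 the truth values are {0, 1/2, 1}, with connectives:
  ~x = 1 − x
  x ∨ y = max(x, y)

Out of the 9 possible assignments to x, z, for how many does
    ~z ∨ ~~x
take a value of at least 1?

5

x = 0, z = 0 ↦ 1  ≥
x = 0, z = 1/2 ↦ 1/2  <
x = 0, z = 1 ↦ 0  <
x = 1/2, z = 0 ↦ 1  ≥
x = 1/2, z = 1/2 ↦ 1/2  <
x = 1/2, z = 1 ↦ 1/2  <
x = 1, z = 0 ↦ 1  ≥
x = 1, z = 1/2 ↦ 1  ≥
x = 1, z = 1 ↦ 1  ≥
So 5 of the 9 assignments meet the threshold.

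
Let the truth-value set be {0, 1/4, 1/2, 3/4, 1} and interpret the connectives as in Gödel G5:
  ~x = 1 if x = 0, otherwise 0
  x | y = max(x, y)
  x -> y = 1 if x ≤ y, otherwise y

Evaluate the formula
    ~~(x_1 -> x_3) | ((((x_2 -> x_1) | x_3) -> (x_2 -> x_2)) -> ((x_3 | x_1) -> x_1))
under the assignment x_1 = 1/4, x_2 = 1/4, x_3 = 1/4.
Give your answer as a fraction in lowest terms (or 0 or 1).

1

x_1 -> x_3 = 1/4 -> 1/4 = 1
~(x_1 -> x_3) = ~1 = 0
~~(x_1 -> x_3) = ~0 = 1
x_2 -> x_1 = 1/4 -> 1/4 = 1
(x_2 -> x_1) | x_3 = 1 | 1/4 = 1
x_2 -> x_2 = 1/4 -> 1/4 = 1
((x_2 -> x_1) | x_3) -> (x_2 -> x_2) = 1 -> 1 = 1
x_3 | x_1 = 1/4 | 1/4 = 1/4
(x_3 | x_1) -> x_1 = 1/4 -> 1/4 = 1
(((x_2 -> x_1) | x_3) -> (x_2 -> x_2)) -> ((x_3 | x_1) -> x_1) = 1 -> 1 = 1
~~(x_1 -> x_3) | ((((x_2 -> x_1) | x_3) -> (x_2 -> x_2)) -> ((x_3 | x_1) -> x_1)) = 1 | 1 = 1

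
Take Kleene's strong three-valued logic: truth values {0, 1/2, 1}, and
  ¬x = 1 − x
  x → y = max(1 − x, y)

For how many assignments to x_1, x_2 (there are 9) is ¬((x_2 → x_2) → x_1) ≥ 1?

x_1 = 0, x_2 = 0 ↦ 1  ≥
x_1 = 0, x_2 = 1/2 ↦ 1/2  <
x_1 = 0, x_2 = 1 ↦ 1  ≥
x_1 = 1/2, x_2 = 0 ↦ 1/2  <
x_1 = 1/2, x_2 = 1/2 ↦ 1/2  <
x_1 = 1/2, x_2 = 1 ↦ 1/2  <
x_1 = 1, x_2 = 0 ↦ 0  <
x_1 = 1, x_2 = 1/2 ↦ 0  <
x_1 = 1, x_2 = 1 ↦ 0  <
So 2 of the 9 assignments meet the threshold.

2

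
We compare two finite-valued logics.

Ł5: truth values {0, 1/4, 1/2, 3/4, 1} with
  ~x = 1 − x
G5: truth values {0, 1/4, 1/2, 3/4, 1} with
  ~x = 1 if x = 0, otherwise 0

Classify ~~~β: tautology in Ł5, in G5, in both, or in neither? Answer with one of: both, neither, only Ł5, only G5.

In Ł5: at β = 1/4 the value is 3/4 — not a tautology.
In G5: at β = 1/4 the value is 0 — not a tautology.

neither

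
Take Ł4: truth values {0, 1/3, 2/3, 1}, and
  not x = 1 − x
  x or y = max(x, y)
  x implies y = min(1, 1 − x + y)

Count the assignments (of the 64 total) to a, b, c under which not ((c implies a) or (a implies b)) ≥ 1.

0

value 1/3: 4 assignments
value 0: 60 assignments
So 0 of the 64 assignments meet the threshold.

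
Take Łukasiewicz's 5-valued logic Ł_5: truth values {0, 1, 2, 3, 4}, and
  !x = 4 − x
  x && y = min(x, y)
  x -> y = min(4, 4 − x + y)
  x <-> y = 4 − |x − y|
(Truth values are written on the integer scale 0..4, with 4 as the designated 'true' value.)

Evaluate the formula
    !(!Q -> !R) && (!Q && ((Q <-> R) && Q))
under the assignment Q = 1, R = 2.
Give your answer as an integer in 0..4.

1

!Q = !1 = 3
!R = !2 = 2
!Q -> !R = 3 -> 2 = 3
!(!Q -> !R) = !3 = 1
!Q = !1 = 3
Q <-> R = 1 <-> 2 = 3
(Q <-> R) && Q = 3 && 1 = 1
!Q && ((Q <-> R) && Q) = 3 && 1 = 1
!(!Q -> !R) && (!Q && ((Q <-> R) && Q)) = 1 && 1 = 1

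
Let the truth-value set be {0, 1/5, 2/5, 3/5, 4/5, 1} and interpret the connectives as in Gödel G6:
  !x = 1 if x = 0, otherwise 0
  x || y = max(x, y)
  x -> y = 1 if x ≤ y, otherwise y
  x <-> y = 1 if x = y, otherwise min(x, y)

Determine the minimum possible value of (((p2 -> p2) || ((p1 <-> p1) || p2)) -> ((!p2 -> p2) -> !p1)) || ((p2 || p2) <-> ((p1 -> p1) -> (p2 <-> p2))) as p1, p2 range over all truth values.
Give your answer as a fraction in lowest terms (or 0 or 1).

Take p1 = 1/5, p2 = 1/5:
p2 -> p2 = 1/5 -> 1/5 = 1
p1 <-> p1 = 1/5 <-> 1/5 = 1
(p1 <-> p1) || p2 = 1 || 1/5 = 1
(p2 -> p2) || ((p1 <-> p1) || p2) = 1 || 1 = 1
!p2 = !1/5 = 0
!p2 -> p2 = 0 -> 1/5 = 1
!p1 = !1/5 = 0
(!p2 -> p2) -> !p1 = 1 -> 0 = 0
((p2 -> p2) || ((p1 <-> p1) || p2)) -> ((!p2 -> p2) -> !p1) = 1 -> 0 = 0
p2 || p2 = 1/5 || 1/5 = 1/5
p1 -> p1 = 1/5 -> 1/5 = 1
p2 <-> p2 = 1/5 <-> 1/5 = 1
(p1 -> p1) -> (p2 <-> p2) = 1 -> 1 = 1
(p2 || p2) <-> ((p1 -> p1) -> (p2 <-> p2)) = 1/5 <-> 1 = 1/5
(((p2 -> p2) || ((p1 <-> p1) || p2)) -> ((!p2 -> p2) -> !p1)) || ((p2 || p2) <-> ((p1 -> p1) -> (p2 <-> p2))) = 0 || 1/5 = 1/5
No assignment yields a value below 1/5, so this is the minimum.

1/5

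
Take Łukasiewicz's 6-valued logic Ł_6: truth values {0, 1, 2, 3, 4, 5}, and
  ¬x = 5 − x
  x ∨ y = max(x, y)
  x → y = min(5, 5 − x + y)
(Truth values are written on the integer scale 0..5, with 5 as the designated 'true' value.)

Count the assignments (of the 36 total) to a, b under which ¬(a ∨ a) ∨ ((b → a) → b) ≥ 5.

value 5: 15 assignments (counts)
value 4: 6 assignments
value 3: 6 assignments
value 2: 5 assignments
value 1: 3 assignments
value 0: 1 assignment
So 15 of the 36 assignments meet the threshold.

15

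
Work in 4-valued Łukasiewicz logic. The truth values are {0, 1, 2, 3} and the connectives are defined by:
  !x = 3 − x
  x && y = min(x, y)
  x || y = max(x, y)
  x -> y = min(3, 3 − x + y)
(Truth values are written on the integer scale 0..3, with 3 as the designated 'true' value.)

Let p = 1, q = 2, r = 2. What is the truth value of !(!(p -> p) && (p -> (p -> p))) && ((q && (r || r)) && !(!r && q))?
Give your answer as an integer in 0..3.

p -> p = 1 -> 1 = 3
!(p -> p) = !3 = 0
p -> p = 1 -> 1 = 3
p -> (p -> p) = 1 -> 3 = 3
!(p -> p) && (p -> (p -> p)) = 0 && 3 = 0
!(!(p -> p) && (p -> (p -> p))) = !0 = 3
r || r = 2 || 2 = 2
q && (r || r) = 2 && 2 = 2
!r = !2 = 1
!r && q = 1 && 2 = 1
!(!r && q) = !1 = 2
(q && (r || r)) && !(!r && q) = 2 && 2 = 2
!(!(p -> p) && (p -> (p -> p))) && ((q && (r || r)) && !(!r && q)) = 3 && 2 = 2

2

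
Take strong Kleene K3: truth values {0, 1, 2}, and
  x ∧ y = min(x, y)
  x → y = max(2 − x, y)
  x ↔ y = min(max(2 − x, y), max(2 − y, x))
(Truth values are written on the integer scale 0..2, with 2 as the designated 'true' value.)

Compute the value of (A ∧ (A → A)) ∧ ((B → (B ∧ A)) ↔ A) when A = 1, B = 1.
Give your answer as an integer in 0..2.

A → A = 1 → 1 = 1
A ∧ (A → A) = 1 ∧ 1 = 1
B ∧ A = 1 ∧ 1 = 1
B → (B ∧ A) = 1 → 1 = 1
(B → (B ∧ A)) ↔ A = 1 ↔ 1 = 1
(A ∧ (A → A)) ∧ ((B → (B ∧ A)) ↔ A) = 1 ∧ 1 = 1

1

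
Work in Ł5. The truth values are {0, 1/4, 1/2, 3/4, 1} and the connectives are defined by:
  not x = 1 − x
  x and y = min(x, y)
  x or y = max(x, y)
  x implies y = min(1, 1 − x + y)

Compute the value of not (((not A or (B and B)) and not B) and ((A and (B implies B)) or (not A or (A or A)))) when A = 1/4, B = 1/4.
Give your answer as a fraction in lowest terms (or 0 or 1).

1/4

not A = not 1/4 = 3/4
B and B = 1/4 and 1/4 = 1/4
not A or (B and B) = 3/4 or 1/4 = 3/4
not B = not 1/4 = 3/4
(not A or (B and B)) and not B = 3/4 and 3/4 = 3/4
B implies B = 1/4 implies 1/4 = 1
A and (B implies B) = 1/4 and 1 = 1/4
not A = not 1/4 = 3/4
A or A = 1/4 or 1/4 = 1/4
not A or (A or A) = 3/4 or 1/4 = 3/4
(A and (B implies B)) or (not A or (A or A)) = 1/4 or 3/4 = 3/4
((not A or (B and B)) and not B) and ((A and (B implies B)) or (not A or (A or A))) = 3/4 and 3/4 = 3/4
not (((not A or (B and B)) and not B) and ((A and (B implies B)) or (not A or (A or A)))) = not 3/4 = 1/4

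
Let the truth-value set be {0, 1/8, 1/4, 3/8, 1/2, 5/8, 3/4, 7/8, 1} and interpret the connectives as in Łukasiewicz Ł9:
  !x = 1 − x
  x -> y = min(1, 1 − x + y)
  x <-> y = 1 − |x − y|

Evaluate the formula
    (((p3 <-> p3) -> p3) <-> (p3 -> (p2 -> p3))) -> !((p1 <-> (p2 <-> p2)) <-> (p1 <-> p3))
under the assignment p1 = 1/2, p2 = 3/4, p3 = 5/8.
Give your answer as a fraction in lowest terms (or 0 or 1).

p3 <-> p3 = 5/8 <-> 5/8 = 1
(p3 <-> p3) -> p3 = 1 -> 5/8 = 5/8
p2 -> p3 = 3/4 -> 5/8 = 7/8
p3 -> (p2 -> p3) = 5/8 -> 7/8 = 1
((p3 <-> p3) -> p3) <-> (p3 -> (p2 -> p3)) = 5/8 <-> 1 = 5/8
p2 <-> p2 = 3/4 <-> 3/4 = 1
p1 <-> (p2 <-> p2) = 1/2 <-> 1 = 1/2
p1 <-> p3 = 1/2 <-> 5/8 = 7/8
(p1 <-> (p2 <-> p2)) <-> (p1 <-> p3) = 1/2 <-> 7/8 = 5/8
!((p1 <-> (p2 <-> p2)) <-> (p1 <-> p3)) = !5/8 = 3/8
(((p3 <-> p3) -> p3) <-> (p3 -> (p2 -> p3))) -> !((p1 <-> (p2 <-> p2)) <-> (p1 <-> p3)) = 5/8 -> 3/8 = 3/4

3/4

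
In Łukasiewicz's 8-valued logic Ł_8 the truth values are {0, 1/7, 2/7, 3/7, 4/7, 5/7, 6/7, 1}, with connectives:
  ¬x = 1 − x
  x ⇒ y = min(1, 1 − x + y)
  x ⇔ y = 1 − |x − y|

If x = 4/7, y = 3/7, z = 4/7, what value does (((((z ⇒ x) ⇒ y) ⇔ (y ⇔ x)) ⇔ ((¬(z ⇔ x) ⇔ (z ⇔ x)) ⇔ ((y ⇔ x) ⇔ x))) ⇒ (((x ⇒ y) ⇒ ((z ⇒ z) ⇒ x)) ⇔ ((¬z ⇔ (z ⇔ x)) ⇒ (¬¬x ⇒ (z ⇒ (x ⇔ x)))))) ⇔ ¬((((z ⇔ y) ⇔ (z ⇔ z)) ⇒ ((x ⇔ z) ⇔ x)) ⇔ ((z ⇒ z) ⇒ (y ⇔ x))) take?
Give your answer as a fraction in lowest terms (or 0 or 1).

1/7

z ⇒ x = 4/7 ⇒ 4/7 = 1
(z ⇒ x) ⇒ y = 1 ⇒ 3/7 = 3/7
y ⇔ x = 3/7 ⇔ 4/7 = 6/7
((z ⇒ x) ⇒ y) ⇔ (y ⇔ x) = 3/7 ⇔ 6/7 = 4/7
z ⇔ x = 4/7 ⇔ 4/7 = 1
¬(z ⇔ x) = ¬1 = 0
z ⇔ x = 4/7 ⇔ 4/7 = 1
¬(z ⇔ x) ⇔ (z ⇔ x) = 0 ⇔ 1 = 0
y ⇔ x = 3/7 ⇔ 4/7 = 6/7
(y ⇔ x) ⇔ x = 6/7 ⇔ 4/7 = 5/7
(¬(z ⇔ x) ⇔ (z ⇔ x)) ⇔ ((y ⇔ x) ⇔ x) = 0 ⇔ 5/7 = 2/7
(((z ⇒ x) ⇒ y) ⇔ (y ⇔ x)) ⇔ ((¬(z ⇔ x) ⇔ (z ⇔ x)) ⇔ ((y ⇔ x) ⇔ x)) = 4/7 ⇔ 2/7 = 5/7
x ⇒ y = 4/7 ⇒ 3/7 = 6/7
z ⇒ z = 4/7 ⇒ 4/7 = 1
(z ⇒ z) ⇒ x = 1 ⇒ 4/7 = 4/7
(x ⇒ y) ⇒ ((z ⇒ z) ⇒ x) = 6/7 ⇒ 4/7 = 5/7
¬z = ¬4/7 = 3/7
z ⇔ x = 4/7 ⇔ 4/7 = 1
¬z ⇔ (z ⇔ x) = 3/7 ⇔ 1 = 3/7
¬x = ¬4/7 = 3/7
¬¬x = ¬3/7 = 4/7
x ⇔ x = 4/7 ⇔ 4/7 = 1
z ⇒ (x ⇔ x) = 4/7 ⇒ 1 = 1
¬¬x ⇒ (z ⇒ (x ⇔ x)) = 4/7 ⇒ 1 = 1
(¬z ⇔ (z ⇔ x)) ⇒ (¬¬x ⇒ (z ⇒ (x ⇔ x))) = 3/7 ⇒ 1 = 1
((x ⇒ y) ⇒ ((z ⇒ z) ⇒ x)) ⇔ ((¬z ⇔ (z ⇔ x)) ⇒ (¬¬x ⇒ (z ⇒ (x ⇔ x)))) = 5/7 ⇔ 1 = 5/7
((((z ⇒ x) ⇒ y) ⇔ (y ⇔ x)) ⇔ ((¬(z ⇔ x) ⇔ (z ⇔ x)) ⇔ ((y ⇔ x) ⇔ x))) ⇒ (((x ⇒ y) ⇒ ((z ⇒ z) ⇒ x)) ⇔ ((¬z ⇔ (z ⇔ x)) ⇒ (¬¬x ⇒ (z ⇒ (x ⇔ x))))) = 5/7 ⇒ 5/7 = 1
z ⇔ y = 4/7 ⇔ 3/7 = 6/7
z ⇔ z = 4/7 ⇔ 4/7 = 1
(z ⇔ y) ⇔ (z ⇔ z) = 6/7 ⇔ 1 = 6/7
x ⇔ z = 4/7 ⇔ 4/7 = 1
(x ⇔ z) ⇔ x = 1 ⇔ 4/7 = 4/7
((z ⇔ y) ⇔ (z ⇔ z)) ⇒ ((x ⇔ z) ⇔ x) = 6/7 ⇒ 4/7 = 5/7
z ⇒ z = 4/7 ⇒ 4/7 = 1
y ⇔ x = 3/7 ⇔ 4/7 = 6/7
(z ⇒ z) ⇒ (y ⇔ x) = 1 ⇒ 6/7 = 6/7
(((z ⇔ y) ⇔ (z ⇔ z)) ⇒ ((x ⇔ z) ⇔ x)) ⇔ ((z ⇒ z) ⇒ (y ⇔ x)) = 5/7 ⇔ 6/7 = 6/7
¬((((z ⇔ y) ⇔ (z ⇔ z)) ⇒ ((x ⇔ z) ⇔ x)) ⇔ ((z ⇒ z) ⇒ (y ⇔ x))) = ¬6/7 = 1/7
(((((z ⇒ x) ⇒ y) ⇔ (y ⇔ x)) ⇔ ((¬(z ⇔ x) ⇔ (z ⇔ x)) ⇔ ((y ⇔ x) ⇔ x))) ⇒ (((x ⇒ y) ⇒ ((z ⇒ z) ⇒ x)) ⇔ ((¬z ⇔ (z ⇔ x)) ⇒ (¬¬x ⇒ (z ⇒ (x ⇔ x)))))) ⇔ ¬((((z ⇔ y) ⇔ (z ⇔ z)) ⇒ ((x ⇔ z) ⇔ x)) ⇔ ((z ⇒ z) ⇒ (y ⇔ x))) = 1 ⇔ 1/7 = 1/7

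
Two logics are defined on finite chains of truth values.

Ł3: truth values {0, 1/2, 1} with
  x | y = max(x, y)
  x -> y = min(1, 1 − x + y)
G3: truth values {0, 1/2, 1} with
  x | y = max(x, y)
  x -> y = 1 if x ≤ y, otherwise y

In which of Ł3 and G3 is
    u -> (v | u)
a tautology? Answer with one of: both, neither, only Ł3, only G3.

both

In Ł3: every assignment gives 1 — tautology.
In G3: every assignment gives 1 — tautology.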